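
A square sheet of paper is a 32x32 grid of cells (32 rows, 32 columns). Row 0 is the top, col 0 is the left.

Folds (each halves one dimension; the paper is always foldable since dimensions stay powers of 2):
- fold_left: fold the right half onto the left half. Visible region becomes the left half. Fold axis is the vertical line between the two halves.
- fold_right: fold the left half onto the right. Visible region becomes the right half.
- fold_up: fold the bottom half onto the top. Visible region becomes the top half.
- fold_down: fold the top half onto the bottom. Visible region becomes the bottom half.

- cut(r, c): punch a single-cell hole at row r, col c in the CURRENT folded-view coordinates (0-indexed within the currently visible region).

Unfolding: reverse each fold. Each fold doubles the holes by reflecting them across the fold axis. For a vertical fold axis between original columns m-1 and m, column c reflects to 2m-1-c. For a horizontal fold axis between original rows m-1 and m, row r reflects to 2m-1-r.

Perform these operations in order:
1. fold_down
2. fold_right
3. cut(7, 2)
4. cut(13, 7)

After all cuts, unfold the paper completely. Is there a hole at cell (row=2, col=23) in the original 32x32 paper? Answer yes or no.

Op 1 fold_down: fold axis h@16; visible region now rows[16,32) x cols[0,32) = 16x32
Op 2 fold_right: fold axis v@16; visible region now rows[16,32) x cols[16,32) = 16x16
Op 3 cut(7, 2): punch at orig (23,18); cuts so far [(23, 18)]; region rows[16,32) x cols[16,32) = 16x16
Op 4 cut(13, 7): punch at orig (29,23); cuts so far [(23, 18), (29, 23)]; region rows[16,32) x cols[16,32) = 16x16
Unfold 1 (reflect across v@16): 4 holes -> [(23, 13), (23, 18), (29, 8), (29, 23)]
Unfold 2 (reflect across h@16): 8 holes -> [(2, 8), (2, 23), (8, 13), (8, 18), (23, 13), (23, 18), (29, 8), (29, 23)]
Holes: [(2, 8), (2, 23), (8, 13), (8, 18), (23, 13), (23, 18), (29, 8), (29, 23)]

Answer: yes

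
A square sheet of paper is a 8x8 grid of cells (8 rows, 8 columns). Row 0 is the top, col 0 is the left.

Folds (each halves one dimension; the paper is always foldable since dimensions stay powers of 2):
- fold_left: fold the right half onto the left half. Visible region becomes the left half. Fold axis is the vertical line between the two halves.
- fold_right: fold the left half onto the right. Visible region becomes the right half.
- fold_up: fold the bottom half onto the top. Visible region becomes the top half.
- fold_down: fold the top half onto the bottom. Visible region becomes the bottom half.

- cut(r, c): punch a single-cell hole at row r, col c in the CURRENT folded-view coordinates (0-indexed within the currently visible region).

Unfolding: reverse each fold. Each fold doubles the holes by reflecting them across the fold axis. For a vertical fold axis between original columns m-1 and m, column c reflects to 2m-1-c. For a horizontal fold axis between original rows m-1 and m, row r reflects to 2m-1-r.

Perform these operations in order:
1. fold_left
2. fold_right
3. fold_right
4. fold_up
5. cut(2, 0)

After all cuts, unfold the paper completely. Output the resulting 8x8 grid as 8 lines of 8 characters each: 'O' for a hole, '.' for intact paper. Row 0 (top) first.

Op 1 fold_left: fold axis v@4; visible region now rows[0,8) x cols[0,4) = 8x4
Op 2 fold_right: fold axis v@2; visible region now rows[0,8) x cols[2,4) = 8x2
Op 3 fold_right: fold axis v@3; visible region now rows[0,8) x cols[3,4) = 8x1
Op 4 fold_up: fold axis h@4; visible region now rows[0,4) x cols[3,4) = 4x1
Op 5 cut(2, 0): punch at orig (2,3); cuts so far [(2, 3)]; region rows[0,4) x cols[3,4) = 4x1
Unfold 1 (reflect across h@4): 2 holes -> [(2, 3), (5, 3)]
Unfold 2 (reflect across v@3): 4 holes -> [(2, 2), (2, 3), (5, 2), (5, 3)]
Unfold 3 (reflect across v@2): 8 holes -> [(2, 0), (2, 1), (2, 2), (2, 3), (5, 0), (5, 1), (5, 2), (5, 3)]
Unfold 4 (reflect across v@4): 16 holes -> [(2, 0), (2, 1), (2, 2), (2, 3), (2, 4), (2, 5), (2, 6), (2, 7), (5, 0), (5, 1), (5, 2), (5, 3), (5, 4), (5, 5), (5, 6), (5, 7)]

Answer: ........
........
OOOOOOOO
........
........
OOOOOOOO
........
........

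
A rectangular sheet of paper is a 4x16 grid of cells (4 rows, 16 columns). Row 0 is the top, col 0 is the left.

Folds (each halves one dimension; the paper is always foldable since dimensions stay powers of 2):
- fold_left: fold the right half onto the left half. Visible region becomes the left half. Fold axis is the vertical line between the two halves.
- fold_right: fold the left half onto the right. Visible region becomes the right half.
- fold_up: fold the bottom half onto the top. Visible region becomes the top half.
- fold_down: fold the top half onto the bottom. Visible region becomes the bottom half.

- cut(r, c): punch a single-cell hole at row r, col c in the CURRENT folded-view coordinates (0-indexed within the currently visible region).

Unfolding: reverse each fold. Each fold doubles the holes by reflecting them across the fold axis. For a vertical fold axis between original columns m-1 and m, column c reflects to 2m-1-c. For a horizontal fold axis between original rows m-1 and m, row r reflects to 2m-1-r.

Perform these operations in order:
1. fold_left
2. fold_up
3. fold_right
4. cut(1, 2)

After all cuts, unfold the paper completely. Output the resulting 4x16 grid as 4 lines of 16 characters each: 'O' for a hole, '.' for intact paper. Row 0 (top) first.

Answer: ................
.O....O..O....O.
.O....O..O....O.
................

Derivation:
Op 1 fold_left: fold axis v@8; visible region now rows[0,4) x cols[0,8) = 4x8
Op 2 fold_up: fold axis h@2; visible region now rows[0,2) x cols[0,8) = 2x8
Op 3 fold_right: fold axis v@4; visible region now rows[0,2) x cols[4,8) = 2x4
Op 4 cut(1, 2): punch at orig (1,6); cuts so far [(1, 6)]; region rows[0,2) x cols[4,8) = 2x4
Unfold 1 (reflect across v@4): 2 holes -> [(1, 1), (1, 6)]
Unfold 2 (reflect across h@2): 4 holes -> [(1, 1), (1, 6), (2, 1), (2, 6)]
Unfold 3 (reflect across v@8): 8 holes -> [(1, 1), (1, 6), (1, 9), (1, 14), (2, 1), (2, 6), (2, 9), (2, 14)]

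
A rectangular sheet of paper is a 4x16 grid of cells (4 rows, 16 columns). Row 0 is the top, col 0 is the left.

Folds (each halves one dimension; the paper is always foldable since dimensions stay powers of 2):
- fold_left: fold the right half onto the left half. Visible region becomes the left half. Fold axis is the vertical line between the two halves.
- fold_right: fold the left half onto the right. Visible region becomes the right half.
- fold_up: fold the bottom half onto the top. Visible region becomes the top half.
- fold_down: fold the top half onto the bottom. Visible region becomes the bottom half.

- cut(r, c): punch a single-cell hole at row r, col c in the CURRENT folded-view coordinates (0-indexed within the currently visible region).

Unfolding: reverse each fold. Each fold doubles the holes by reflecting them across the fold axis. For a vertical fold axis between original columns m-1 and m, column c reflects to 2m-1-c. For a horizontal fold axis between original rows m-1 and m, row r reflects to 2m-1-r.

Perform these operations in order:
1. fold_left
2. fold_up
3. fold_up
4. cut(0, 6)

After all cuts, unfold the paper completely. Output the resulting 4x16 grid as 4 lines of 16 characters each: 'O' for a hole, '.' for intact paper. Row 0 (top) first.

Op 1 fold_left: fold axis v@8; visible region now rows[0,4) x cols[0,8) = 4x8
Op 2 fold_up: fold axis h@2; visible region now rows[0,2) x cols[0,8) = 2x8
Op 3 fold_up: fold axis h@1; visible region now rows[0,1) x cols[0,8) = 1x8
Op 4 cut(0, 6): punch at orig (0,6); cuts so far [(0, 6)]; region rows[0,1) x cols[0,8) = 1x8
Unfold 1 (reflect across h@1): 2 holes -> [(0, 6), (1, 6)]
Unfold 2 (reflect across h@2): 4 holes -> [(0, 6), (1, 6), (2, 6), (3, 6)]
Unfold 3 (reflect across v@8): 8 holes -> [(0, 6), (0, 9), (1, 6), (1, 9), (2, 6), (2, 9), (3, 6), (3, 9)]

Answer: ......O..O......
......O..O......
......O..O......
......O..O......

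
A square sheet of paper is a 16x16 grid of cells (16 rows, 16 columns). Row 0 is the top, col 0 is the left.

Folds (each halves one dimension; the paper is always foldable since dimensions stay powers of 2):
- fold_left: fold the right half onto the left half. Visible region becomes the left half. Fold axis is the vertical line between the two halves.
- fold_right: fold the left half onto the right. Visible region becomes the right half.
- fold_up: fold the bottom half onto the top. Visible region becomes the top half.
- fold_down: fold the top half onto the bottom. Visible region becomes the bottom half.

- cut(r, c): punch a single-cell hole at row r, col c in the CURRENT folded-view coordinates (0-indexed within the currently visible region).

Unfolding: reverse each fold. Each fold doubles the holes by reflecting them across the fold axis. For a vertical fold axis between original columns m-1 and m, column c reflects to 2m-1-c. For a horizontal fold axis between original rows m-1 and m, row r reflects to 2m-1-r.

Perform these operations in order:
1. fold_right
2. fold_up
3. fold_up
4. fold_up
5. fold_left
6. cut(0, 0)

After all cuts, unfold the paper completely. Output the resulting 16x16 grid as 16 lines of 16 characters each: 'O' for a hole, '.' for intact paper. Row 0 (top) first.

Answer: O......OO......O
................
................
O......OO......O
O......OO......O
................
................
O......OO......O
O......OO......O
................
................
O......OO......O
O......OO......O
................
................
O......OO......O

Derivation:
Op 1 fold_right: fold axis v@8; visible region now rows[0,16) x cols[8,16) = 16x8
Op 2 fold_up: fold axis h@8; visible region now rows[0,8) x cols[8,16) = 8x8
Op 3 fold_up: fold axis h@4; visible region now rows[0,4) x cols[8,16) = 4x8
Op 4 fold_up: fold axis h@2; visible region now rows[0,2) x cols[8,16) = 2x8
Op 5 fold_left: fold axis v@12; visible region now rows[0,2) x cols[8,12) = 2x4
Op 6 cut(0, 0): punch at orig (0,8); cuts so far [(0, 8)]; region rows[0,2) x cols[8,12) = 2x4
Unfold 1 (reflect across v@12): 2 holes -> [(0, 8), (0, 15)]
Unfold 2 (reflect across h@2): 4 holes -> [(0, 8), (0, 15), (3, 8), (3, 15)]
Unfold 3 (reflect across h@4): 8 holes -> [(0, 8), (0, 15), (3, 8), (3, 15), (4, 8), (4, 15), (7, 8), (7, 15)]
Unfold 4 (reflect across h@8): 16 holes -> [(0, 8), (0, 15), (3, 8), (3, 15), (4, 8), (4, 15), (7, 8), (7, 15), (8, 8), (8, 15), (11, 8), (11, 15), (12, 8), (12, 15), (15, 8), (15, 15)]
Unfold 5 (reflect across v@8): 32 holes -> [(0, 0), (0, 7), (0, 8), (0, 15), (3, 0), (3, 7), (3, 8), (3, 15), (4, 0), (4, 7), (4, 8), (4, 15), (7, 0), (7, 7), (7, 8), (7, 15), (8, 0), (8, 7), (8, 8), (8, 15), (11, 0), (11, 7), (11, 8), (11, 15), (12, 0), (12, 7), (12, 8), (12, 15), (15, 0), (15, 7), (15, 8), (15, 15)]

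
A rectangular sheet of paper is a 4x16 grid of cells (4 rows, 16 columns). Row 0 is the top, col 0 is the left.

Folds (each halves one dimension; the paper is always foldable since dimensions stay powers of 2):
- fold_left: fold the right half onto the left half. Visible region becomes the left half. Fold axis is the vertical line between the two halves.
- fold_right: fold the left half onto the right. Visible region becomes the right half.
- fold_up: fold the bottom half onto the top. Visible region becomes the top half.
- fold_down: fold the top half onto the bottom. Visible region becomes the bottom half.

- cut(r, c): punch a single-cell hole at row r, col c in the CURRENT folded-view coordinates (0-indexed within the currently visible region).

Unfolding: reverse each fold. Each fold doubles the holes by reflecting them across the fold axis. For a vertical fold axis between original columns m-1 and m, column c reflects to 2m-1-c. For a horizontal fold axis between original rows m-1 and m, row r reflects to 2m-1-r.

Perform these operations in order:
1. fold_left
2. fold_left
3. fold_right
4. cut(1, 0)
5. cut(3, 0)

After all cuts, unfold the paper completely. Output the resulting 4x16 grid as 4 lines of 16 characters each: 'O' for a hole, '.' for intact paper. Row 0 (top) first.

Answer: ................
.OO..OO..OO..OO.
................
.OO..OO..OO..OO.

Derivation:
Op 1 fold_left: fold axis v@8; visible region now rows[0,4) x cols[0,8) = 4x8
Op 2 fold_left: fold axis v@4; visible region now rows[0,4) x cols[0,4) = 4x4
Op 3 fold_right: fold axis v@2; visible region now rows[0,4) x cols[2,4) = 4x2
Op 4 cut(1, 0): punch at orig (1,2); cuts so far [(1, 2)]; region rows[0,4) x cols[2,4) = 4x2
Op 5 cut(3, 0): punch at orig (3,2); cuts so far [(1, 2), (3, 2)]; region rows[0,4) x cols[2,4) = 4x2
Unfold 1 (reflect across v@2): 4 holes -> [(1, 1), (1, 2), (3, 1), (3, 2)]
Unfold 2 (reflect across v@4): 8 holes -> [(1, 1), (1, 2), (1, 5), (1, 6), (3, 1), (3, 2), (3, 5), (3, 6)]
Unfold 3 (reflect across v@8): 16 holes -> [(1, 1), (1, 2), (1, 5), (1, 6), (1, 9), (1, 10), (1, 13), (1, 14), (3, 1), (3, 2), (3, 5), (3, 6), (3, 9), (3, 10), (3, 13), (3, 14)]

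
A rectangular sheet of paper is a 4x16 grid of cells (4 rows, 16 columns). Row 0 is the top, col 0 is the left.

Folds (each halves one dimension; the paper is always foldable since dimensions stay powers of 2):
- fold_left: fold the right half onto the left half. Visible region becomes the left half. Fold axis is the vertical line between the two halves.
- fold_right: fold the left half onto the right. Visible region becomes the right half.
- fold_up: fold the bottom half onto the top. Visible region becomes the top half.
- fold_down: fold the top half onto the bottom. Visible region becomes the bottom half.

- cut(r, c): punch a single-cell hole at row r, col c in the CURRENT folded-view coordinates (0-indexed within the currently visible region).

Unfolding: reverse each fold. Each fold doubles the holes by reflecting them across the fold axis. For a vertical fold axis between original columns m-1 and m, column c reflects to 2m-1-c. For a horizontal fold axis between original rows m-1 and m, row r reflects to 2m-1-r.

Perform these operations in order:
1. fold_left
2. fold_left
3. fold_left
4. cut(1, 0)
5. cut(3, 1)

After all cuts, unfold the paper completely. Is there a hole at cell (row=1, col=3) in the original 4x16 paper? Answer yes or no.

Answer: yes

Derivation:
Op 1 fold_left: fold axis v@8; visible region now rows[0,4) x cols[0,8) = 4x8
Op 2 fold_left: fold axis v@4; visible region now rows[0,4) x cols[0,4) = 4x4
Op 3 fold_left: fold axis v@2; visible region now rows[0,4) x cols[0,2) = 4x2
Op 4 cut(1, 0): punch at orig (1,0); cuts so far [(1, 0)]; region rows[0,4) x cols[0,2) = 4x2
Op 5 cut(3, 1): punch at orig (3,1); cuts so far [(1, 0), (3, 1)]; region rows[0,4) x cols[0,2) = 4x2
Unfold 1 (reflect across v@2): 4 holes -> [(1, 0), (1, 3), (3, 1), (3, 2)]
Unfold 2 (reflect across v@4): 8 holes -> [(1, 0), (1, 3), (1, 4), (1, 7), (3, 1), (3, 2), (3, 5), (3, 6)]
Unfold 3 (reflect across v@8): 16 holes -> [(1, 0), (1, 3), (1, 4), (1, 7), (1, 8), (1, 11), (1, 12), (1, 15), (3, 1), (3, 2), (3, 5), (3, 6), (3, 9), (3, 10), (3, 13), (3, 14)]
Holes: [(1, 0), (1, 3), (1, 4), (1, 7), (1, 8), (1, 11), (1, 12), (1, 15), (3, 1), (3, 2), (3, 5), (3, 6), (3, 9), (3, 10), (3, 13), (3, 14)]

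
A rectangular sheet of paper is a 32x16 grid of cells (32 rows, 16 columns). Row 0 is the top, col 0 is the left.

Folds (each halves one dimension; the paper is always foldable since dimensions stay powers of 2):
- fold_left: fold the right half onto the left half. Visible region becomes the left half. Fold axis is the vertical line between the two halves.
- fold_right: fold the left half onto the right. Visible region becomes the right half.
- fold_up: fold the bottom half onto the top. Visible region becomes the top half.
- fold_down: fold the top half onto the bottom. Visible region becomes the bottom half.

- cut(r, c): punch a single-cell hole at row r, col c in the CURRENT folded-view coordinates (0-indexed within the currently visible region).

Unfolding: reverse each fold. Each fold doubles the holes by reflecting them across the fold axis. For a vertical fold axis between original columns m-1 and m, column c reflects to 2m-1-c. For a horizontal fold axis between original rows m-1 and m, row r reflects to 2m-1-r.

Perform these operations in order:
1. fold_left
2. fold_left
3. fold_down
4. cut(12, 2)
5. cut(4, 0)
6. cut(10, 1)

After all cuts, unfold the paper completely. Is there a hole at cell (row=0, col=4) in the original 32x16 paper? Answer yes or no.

Answer: no

Derivation:
Op 1 fold_left: fold axis v@8; visible region now rows[0,32) x cols[0,8) = 32x8
Op 2 fold_left: fold axis v@4; visible region now rows[0,32) x cols[0,4) = 32x4
Op 3 fold_down: fold axis h@16; visible region now rows[16,32) x cols[0,4) = 16x4
Op 4 cut(12, 2): punch at orig (28,2); cuts so far [(28, 2)]; region rows[16,32) x cols[0,4) = 16x4
Op 5 cut(4, 0): punch at orig (20,0); cuts so far [(20, 0), (28, 2)]; region rows[16,32) x cols[0,4) = 16x4
Op 6 cut(10, 1): punch at orig (26,1); cuts so far [(20, 0), (26, 1), (28, 2)]; region rows[16,32) x cols[0,4) = 16x4
Unfold 1 (reflect across h@16): 6 holes -> [(3, 2), (5, 1), (11, 0), (20, 0), (26, 1), (28, 2)]
Unfold 2 (reflect across v@4): 12 holes -> [(3, 2), (3, 5), (5, 1), (5, 6), (11, 0), (11, 7), (20, 0), (20, 7), (26, 1), (26, 6), (28, 2), (28, 5)]
Unfold 3 (reflect across v@8): 24 holes -> [(3, 2), (3, 5), (3, 10), (3, 13), (5, 1), (5, 6), (5, 9), (5, 14), (11, 0), (11, 7), (11, 8), (11, 15), (20, 0), (20, 7), (20, 8), (20, 15), (26, 1), (26, 6), (26, 9), (26, 14), (28, 2), (28, 5), (28, 10), (28, 13)]
Holes: [(3, 2), (3, 5), (3, 10), (3, 13), (5, 1), (5, 6), (5, 9), (5, 14), (11, 0), (11, 7), (11, 8), (11, 15), (20, 0), (20, 7), (20, 8), (20, 15), (26, 1), (26, 6), (26, 9), (26, 14), (28, 2), (28, 5), (28, 10), (28, 13)]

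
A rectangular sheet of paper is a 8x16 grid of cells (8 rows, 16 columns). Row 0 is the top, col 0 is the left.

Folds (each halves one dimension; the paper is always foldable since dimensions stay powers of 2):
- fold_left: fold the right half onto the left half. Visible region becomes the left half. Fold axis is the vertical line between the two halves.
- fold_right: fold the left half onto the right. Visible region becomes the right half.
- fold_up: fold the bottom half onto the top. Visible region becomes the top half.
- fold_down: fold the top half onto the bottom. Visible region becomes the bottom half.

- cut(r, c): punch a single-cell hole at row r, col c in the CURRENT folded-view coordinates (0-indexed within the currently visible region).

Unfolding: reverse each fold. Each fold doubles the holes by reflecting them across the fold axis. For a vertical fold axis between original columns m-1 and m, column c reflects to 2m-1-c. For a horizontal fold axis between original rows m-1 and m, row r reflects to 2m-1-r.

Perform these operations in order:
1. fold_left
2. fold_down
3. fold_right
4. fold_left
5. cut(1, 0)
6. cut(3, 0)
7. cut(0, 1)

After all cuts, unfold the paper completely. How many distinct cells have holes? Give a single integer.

Op 1 fold_left: fold axis v@8; visible region now rows[0,8) x cols[0,8) = 8x8
Op 2 fold_down: fold axis h@4; visible region now rows[4,8) x cols[0,8) = 4x8
Op 3 fold_right: fold axis v@4; visible region now rows[4,8) x cols[4,8) = 4x4
Op 4 fold_left: fold axis v@6; visible region now rows[4,8) x cols[4,6) = 4x2
Op 5 cut(1, 0): punch at orig (5,4); cuts so far [(5, 4)]; region rows[4,8) x cols[4,6) = 4x2
Op 6 cut(3, 0): punch at orig (7,4); cuts so far [(5, 4), (7, 4)]; region rows[4,8) x cols[4,6) = 4x2
Op 7 cut(0, 1): punch at orig (4,5); cuts so far [(4, 5), (5, 4), (7, 4)]; region rows[4,8) x cols[4,6) = 4x2
Unfold 1 (reflect across v@6): 6 holes -> [(4, 5), (4, 6), (5, 4), (5, 7), (7, 4), (7, 7)]
Unfold 2 (reflect across v@4): 12 holes -> [(4, 1), (4, 2), (4, 5), (4, 6), (5, 0), (5, 3), (5, 4), (5, 7), (7, 0), (7, 3), (7, 4), (7, 7)]
Unfold 3 (reflect across h@4): 24 holes -> [(0, 0), (0, 3), (0, 4), (0, 7), (2, 0), (2, 3), (2, 4), (2, 7), (3, 1), (3, 2), (3, 5), (3, 6), (4, 1), (4, 2), (4, 5), (4, 6), (5, 0), (5, 3), (5, 4), (5, 7), (7, 0), (7, 3), (7, 4), (7, 7)]
Unfold 4 (reflect across v@8): 48 holes -> [(0, 0), (0, 3), (0, 4), (0, 7), (0, 8), (0, 11), (0, 12), (0, 15), (2, 0), (2, 3), (2, 4), (2, 7), (2, 8), (2, 11), (2, 12), (2, 15), (3, 1), (3, 2), (3, 5), (3, 6), (3, 9), (3, 10), (3, 13), (3, 14), (4, 1), (4, 2), (4, 5), (4, 6), (4, 9), (4, 10), (4, 13), (4, 14), (5, 0), (5, 3), (5, 4), (5, 7), (5, 8), (5, 11), (5, 12), (5, 15), (7, 0), (7, 3), (7, 4), (7, 7), (7, 8), (7, 11), (7, 12), (7, 15)]

Answer: 48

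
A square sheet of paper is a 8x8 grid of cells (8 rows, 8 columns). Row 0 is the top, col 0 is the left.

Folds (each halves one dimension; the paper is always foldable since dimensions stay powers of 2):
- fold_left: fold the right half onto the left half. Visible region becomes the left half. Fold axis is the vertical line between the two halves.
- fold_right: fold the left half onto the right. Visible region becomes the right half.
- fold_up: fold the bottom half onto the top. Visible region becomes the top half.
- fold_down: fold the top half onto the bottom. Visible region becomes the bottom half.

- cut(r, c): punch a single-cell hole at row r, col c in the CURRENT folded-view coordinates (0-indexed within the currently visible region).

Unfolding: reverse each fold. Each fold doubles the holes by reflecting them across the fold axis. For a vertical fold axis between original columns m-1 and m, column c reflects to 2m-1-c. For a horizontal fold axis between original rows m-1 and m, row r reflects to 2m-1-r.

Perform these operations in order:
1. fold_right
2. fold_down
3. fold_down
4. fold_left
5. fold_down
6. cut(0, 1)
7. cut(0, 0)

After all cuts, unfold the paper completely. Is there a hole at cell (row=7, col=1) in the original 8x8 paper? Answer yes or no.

Op 1 fold_right: fold axis v@4; visible region now rows[0,8) x cols[4,8) = 8x4
Op 2 fold_down: fold axis h@4; visible region now rows[4,8) x cols[4,8) = 4x4
Op 3 fold_down: fold axis h@6; visible region now rows[6,8) x cols[4,8) = 2x4
Op 4 fold_left: fold axis v@6; visible region now rows[6,8) x cols[4,6) = 2x2
Op 5 fold_down: fold axis h@7; visible region now rows[7,8) x cols[4,6) = 1x2
Op 6 cut(0, 1): punch at orig (7,5); cuts so far [(7, 5)]; region rows[7,8) x cols[4,6) = 1x2
Op 7 cut(0, 0): punch at orig (7,4); cuts so far [(7, 4), (7, 5)]; region rows[7,8) x cols[4,6) = 1x2
Unfold 1 (reflect across h@7): 4 holes -> [(6, 4), (6, 5), (7, 4), (7, 5)]
Unfold 2 (reflect across v@6): 8 holes -> [(6, 4), (6, 5), (6, 6), (6, 7), (7, 4), (7, 5), (7, 6), (7, 7)]
Unfold 3 (reflect across h@6): 16 holes -> [(4, 4), (4, 5), (4, 6), (4, 7), (5, 4), (5, 5), (5, 6), (5, 7), (6, 4), (6, 5), (6, 6), (6, 7), (7, 4), (7, 5), (7, 6), (7, 7)]
Unfold 4 (reflect across h@4): 32 holes -> [(0, 4), (0, 5), (0, 6), (0, 7), (1, 4), (1, 5), (1, 6), (1, 7), (2, 4), (2, 5), (2, 6), (2, 7), (3, 4), (3, 5), (3, 6), (3, 7), (4, 4), (4, 5), (4, 6), (4, 7), (5, 4), (5, 5), (5, 6), (5, 7), (6, 4), (6, 5), (6, 6), (6, 7), (7, 4), (7, 5), (7, 6), (7, 7)]
Unfold 5 (reflect across v@4): 64 holes -> [(0, 0), (0, 1), (0, 2), (0, 3), (0, 4), (0, 5), (0, 6), (0, 7), (1, 0), (1, 1), (1, 2), (1, 3), (1, 4), (1, 5), (1, 6), (1, 7), (2, 0), (2, 1), (2, 2), (2, 3), (2, 4), (2, 5), (2, 6), (2, 7), (3, 0), (3, 1), (3, 2), (3, 3), (3, 4), (3, 5), (3, 6), (3, 7), (4, 0), (4, 1), (4, 2), (4, 3), (4, 4), (4, 5), (4, 6), (4, 7), (5, 0), (5, 1), (5, 2), (5, 3), (5, 4), (5, 5), (5, 6), (5, 7), (6, 0), (6, 1), (6, 2), (6, 3), (6, 4), (6, 5), (6, 6), (6, 7), (7, 0), (7, 1), (7, 2), (7, 3), (7, 4), (7, 5), (7, 6), (7, 7)]
Holes: [(0, 0), (0, 1), (0, 2), (0, 3), (0, 4), (0, 5), (0, 6), (0, 7), (1, 0), (1, 1), (1, 2), (1, 3), (1, 4), (1, 5), (1, 6), (1, 7), (2, 0), (2, 1), (2, 2), (2, 3), (2, 4), (2, 5), (2, 6), (2, 7), (3, 0), (3, 1), (3, 2), (3, 3), (3, 4), (3, 5), (3, 6), (3, 7), (4, 0), (4, 1), (4, 2), (4, 3), (4, 4), (4, 5), (4, 6), (4, 7), (5, 0), (5, 1), (5, 2), (5, 3), (5, 4), (5, 5), (5, 6), (5, 7), (6, 0), (6, 1), (6, 2), (6, 3), (6, 4), (6, 5), (6, 6), (6, 7), (7, 0), (7, 1), (7, 2), (7, 3), (7, 4), (7, 5), (7, 6), (7, 7)]

Answer: yes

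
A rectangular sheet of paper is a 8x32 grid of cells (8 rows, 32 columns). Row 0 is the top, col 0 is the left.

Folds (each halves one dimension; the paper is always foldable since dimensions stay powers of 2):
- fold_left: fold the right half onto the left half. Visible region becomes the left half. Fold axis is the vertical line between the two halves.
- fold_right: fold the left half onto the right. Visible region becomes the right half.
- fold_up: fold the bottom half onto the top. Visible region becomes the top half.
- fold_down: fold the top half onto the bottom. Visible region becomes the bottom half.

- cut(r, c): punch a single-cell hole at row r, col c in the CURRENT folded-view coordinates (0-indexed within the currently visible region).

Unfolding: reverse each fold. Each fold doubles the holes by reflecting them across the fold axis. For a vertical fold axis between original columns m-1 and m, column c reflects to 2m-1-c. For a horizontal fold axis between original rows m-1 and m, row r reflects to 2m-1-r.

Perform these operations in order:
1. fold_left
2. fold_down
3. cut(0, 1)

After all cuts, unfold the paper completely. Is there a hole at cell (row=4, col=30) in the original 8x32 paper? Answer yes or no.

Op 1 fold_left: fold axis v@16; visible region now rows[0,8) x cols[0,16) = 8x16
Op 2 fold_down: fold axis h@4; visible region now rows[4,8) x cols[0,16) = 4x16
Op 3 cut(0, 1): punch at orig (4,1); cuts so far [(4, 1)]; region rows[4,8) x cols[0,16) = 4x16
Unfold 1 (reflect across h@4): 2 holes -> [(3, 1), (4, 1)]
Unfold 2 (reflect across v@16): 4 holes -> [(3, 1), (3, 30), (4, 1), (4, 30)]
Holes: [(3, 1), (3, 30), (4, 1), (4, 30)]

Answer: yes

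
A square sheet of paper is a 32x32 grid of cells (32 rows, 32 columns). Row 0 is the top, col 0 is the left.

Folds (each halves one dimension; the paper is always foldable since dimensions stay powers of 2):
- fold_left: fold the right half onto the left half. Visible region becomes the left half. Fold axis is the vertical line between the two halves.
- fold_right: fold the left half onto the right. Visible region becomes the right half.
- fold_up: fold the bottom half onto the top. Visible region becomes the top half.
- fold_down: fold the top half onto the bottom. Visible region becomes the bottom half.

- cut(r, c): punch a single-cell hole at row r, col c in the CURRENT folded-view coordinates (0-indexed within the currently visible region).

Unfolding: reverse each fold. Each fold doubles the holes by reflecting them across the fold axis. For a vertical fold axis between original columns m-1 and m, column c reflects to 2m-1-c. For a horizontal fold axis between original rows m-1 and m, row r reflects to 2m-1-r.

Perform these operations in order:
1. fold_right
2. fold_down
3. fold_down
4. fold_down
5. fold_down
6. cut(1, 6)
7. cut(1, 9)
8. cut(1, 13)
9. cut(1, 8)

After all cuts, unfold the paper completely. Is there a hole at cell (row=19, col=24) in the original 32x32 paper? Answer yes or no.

Answer: yes

Derivation:
Op 1 fold_right: fold axis v@16; visible region now rows[0,32) x cols[16,32) = 32x16
Op 2 fold_down: fold axis h@16; visible region now rows[16,32) x cols[16,32) = 16x16
Op 3 fold_down: fold axis h@24; visible region now rows[24,32) x cols[16,32) = 8x16
Op 4 fold_down: fold axis h@28; visible region now rows[28,32) x cols[16,32) = 4x16
Op 5 fold_down: fold axis h@30; visible region now rows[30,32) x cols[16,32) = 2x16
Op 6 cut(1, 6): punch at orig (31,22); cuts so far [(31, 22)]; region rows[30,32) x cols[16,32) = 2x16
Op 7 cut(1, 9): punch at orig (31,25); cuts so far [(31, 22), (31, 25)]; region rows[30,32) x cols[16,32) = 2x16
Op 8 cut(1, 13): punch at orig (31,29); cuts so far [(31, 22), (31, 25), (31, 29)]; region rows[30,32) x cols[16,32) = 2x16
Op 9 cut(1, 8): punch at orig (31,24); cuts so far [(31, 22), (31, 24), (31, 25), (31, 29)]; region rows[30,32) x cols[16,32) = 2x16
Unfold 1 (reflect across h@30): 8 holes -> [(28, 22), (28, 24), (28, 25), (28, 29), (31, 22), (31, 24), (31, 25), (31, 29)]
Unfold 2 (reflect across h@28): 16 holes -> [(24, 22), (24, 24), (24, 25), (24, 29), (27, 22), (27, 24), (27, 25), (27, 29), (28, 22), (28, 24), (28, 25), (28, 29), (31, 22), (31, 24), (31, 25), (31, 29)]
Unfold 3 (reflect across h@24): 32 holes -> [(16, 22), (16, 24), (16, 25), (16, 29), (19, 22), (19, 24), (19, 25), (19, 29), (20, 22), (20, 24), (20, 25), (20, 29), (23, 22), (23, 24), (23, 25), (23, 29), (24, 22), (24, 24), (24, 25), (24, 29), (27, 22), (27, 24), (27, 25), (27, 29), (28, 22), (28, 24), (28, 25), (28, 29), (31, 22), (31, 24), (31, 25), (31, 29)]
Unfold 4 (reflect across h@16): 64 holes -> [(0, 22), (0, 24), (0, 25), (0, 29), (3, 22), (3, 24), (3, 25), (3, 29), (4, 22), (4, 24), (4, 25), (4, 29), (7, 22), (7, 24), (7, 25), (7, 29), (8, 22), (8, 24), (8, 25), (8, 29), (11, 22), (11, 24), (11, 25), (11, 29), (12, 22), (12, 24), (12, 25), (12, 29), (15, 22), (15, 24), (15, 25), (15, 29), (16, 22), (16, 24), (16, 25), (16, 29), (19, 22), (19, 24), (19, 25), (19, 29), (20, 22), (20, 24), (20, 25), (20, 29), (23, 22), (23, 24), (23, 25), (23, 29), (24, 22), (24, 24), (24, 25), (24, 29), (27, 22), (27, 24), (27, 25), (27, 29), (28, 22), (28, 24), (28, 25), (28, 29), (31, 22), (31, 24), (31, 25), (31, 29)]
Unfold 5 (reflect across v@16): 128 holes -> [(0, 2), (0, 6), (0, 7), (0, 9), (0, 22), (0, 24), (0, 25), (0, 29), (3, 2), (3, 6), (3, 7), (3, 9), (3, 22), (3, 24), (3, 25), (3, 29), (4, 2), (4, 6), (4, 7), (4, 9), (4, 22), (4, 24), (4, 25), (4, 29), (7, 2), (7, 6), (7, 7), (7, 9), (7, 22), (7, 24), (7, 25), (7, 29), (8, 2), (8, 6), (8, 7), (8, 9), (8, 22), (8, 24), (8, 25), (8, 29), (11, 2), (11, 6), (11, 7), (11, 9), (11, 22), (11, 24), (11, 25), (11, 29), (12, 2), (12, 6), (12, 7), (12, 9), (12, 22), (12, 24), (12, 25), (12, 29), (15, 2), (15, 6), (15, 7), (15, 9), (15, 22), (15, 24), (15, 25), (15, 29), (16, 2), (16, 6), (16, 7), (16, 9), (16, 22), (16, 24), (16, 25), (16, 29), (19, 2), (19, 6), (19, 7), (19, 9), (19, 22), (19, 24), (19, 25), (19, 29), (20, 2), (20, 6), (20, 7), (20, 9), (20, 22), (20, 24), (20, 25), (20, 29), (23, 2), (23, 6), (23, 7), (23, 9), (23, 22), (23, 24), (23, 25), (23, 29), (24, 2), (24, 6), (24, 7), (24, 9), (24, 22), (24, 24), (24, 25), (24, 29), (27, 2), (27, 6), (27, 7), (27, 9), (27, 22), (27, 24), (27, 25), (27, 29), (28, 2), (28, 6), (28, 7), (28, 9), (28, 22), (28, 24), (28, 25), (28, 29), (31, 2), (31, 6), (31, 7), (31, 9), (31, 22), (31, 24), (31, 25), (31, 29)]
Holes: [(0, 2), (0, 6), (0, 7), (0, 9), (0, 22), (0, 24), (0, 25), (0, 29), (3, 2), (3, 6), (3, 7), (3, 9), (3, 22), (3, 24), (3, 25), (3, 29), (4, 2), (4, 6), (4, 7), (4, 9), (4, 22), (4, 24), (4, 25), (4, 29), (7, 2), (7, 6), (7, 7), (7, 9), (7, 22), (7, 24), (7, 25), (7, 29), (8, 2), (8, 6), (8, 7), (8, 9), (8, 22), (8, 24), (8, 25), (8, 29), (11, 2), (11, 6), (11, 7), (11, 9), (11, 22), (11, 24), (11, 25), (11, 29), (12, 2), (12, 6), (12, 7), (12, 9), (12, 22), (12, 24), (12, 25), (12, 29), (15, 2), (15, 6), (15, 7), (15, 9), (15, 22), (15, 24), (15, 25), (15, 29), (16, 2), (16, 6), (16, 7), (16, 9), (16, 22), (16, 24), (16, 25), (16, 29), (19, 2), (19, 6), (19, 7), (19, 9), (19, 22), (19, 24), (19, 25), (19, 29), (20, 2), (20, 6), (20, 7), (20, 9), (20, 22), (20, 24), (20, 25), (20, 29), (23, 2), (23, 6), (23, 7), (23, 9), (23, 22), (23, 24), (23, 25), (23, 29), (24, 2), (24, 6), (24, 7), (24, 9), (24, 22), (24, 24), (24, 25), (24, 29), (27, 2), (27, 6), (27, 7), (27, 9), (27, 22), (27, 24), (27, 25), (27, 29), (28, 2), (28, 6), (28, 7), (28, 9), (28, 22), (28, 24), (28, 25), (28, 29), (31, 2), (31, 6), (31, 7), (31, 9), (31, 22), (31, 24), (31, 25), (31, 29)]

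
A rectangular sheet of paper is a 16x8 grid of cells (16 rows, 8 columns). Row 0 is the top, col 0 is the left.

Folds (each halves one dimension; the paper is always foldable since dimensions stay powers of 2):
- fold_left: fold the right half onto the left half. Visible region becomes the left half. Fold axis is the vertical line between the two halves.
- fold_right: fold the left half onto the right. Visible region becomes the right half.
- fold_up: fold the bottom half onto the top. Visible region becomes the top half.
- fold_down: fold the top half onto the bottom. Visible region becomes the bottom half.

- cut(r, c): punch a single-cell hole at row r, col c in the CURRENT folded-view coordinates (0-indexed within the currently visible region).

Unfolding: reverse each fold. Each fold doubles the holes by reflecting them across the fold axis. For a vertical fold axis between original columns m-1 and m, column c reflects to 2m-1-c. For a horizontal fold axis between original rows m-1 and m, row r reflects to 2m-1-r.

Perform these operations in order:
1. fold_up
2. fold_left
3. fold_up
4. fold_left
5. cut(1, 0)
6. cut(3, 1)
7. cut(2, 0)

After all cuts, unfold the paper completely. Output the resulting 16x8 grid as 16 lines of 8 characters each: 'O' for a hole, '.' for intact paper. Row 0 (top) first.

Op 1 fold_up: fold axis h@8; visible region now rows[0,8) x cols[0,8) = 8x8
Op 2 fold_left: fold axis v@4; visible region now rows[0,8) x cols[0,4) = 8x4
Op 3 fold_up: fold axis h@4; visible region now rows[0,4) x cols[0,4) = 4x4
Op 4 fold_left: fold axis v@2; visible region now rows[0,4) x cols[0,2) = 4x2
Op 5 cut(1, 0): punch at orig (1,0); cuts so far [(1, 0)]; region rows[0,4) x cols[0,2) = 4x2
Op 6 cut(3, 1): punch at orig (3,1); cuts so far [(1, 0), (3, 1)]; region rows[0,4) x cols[0,2) = 4x2
Op 7 cut(2, 0): punch at orig (2,0); cuts so far [(1, 0), (2, 0), (3, 1)]; region rows[0,4) x cols[0,2) = 4x2
Unfold 1 (reflect across v@2): 6 holes -> [(1, 0), (1, 3), (2, 0), (2, 3), (3, 1), (3, 2)]
Unfold 2 (reflect across h@4): 12 holes -> [(1, 0), (1, 3), (2, 0), (2, 3), (3, 1), (3, 2), (4, 1), (4, 2), (5, 0), (5, 3), (6, 0), (6, 3)]
Unfold 3 (reflect across v@4): 24 holes -> [(1, 0), (1, 3), (1, 4), (1, 7), (2, 0), (2, 3), (2, 4), (2, 7), (3, 1), (3, 2), (3, 5), (3, 6), (4, 1), (4, 2), (4, 5), (4, 6), (5, 0), (5, 3), (5, 4), (5, 7), (6, 0), (6, 3), (6, 4), (6, 7)]
Unfold 4 (reflect across h@8): 48 holes -> [(1, 0), (1, 3), (1, 4), (1, 7), (2, 0), (2, 3), (2, 4), (2, 7), (3, 1), (3, 2), (3, 5), (3, 6), (4, 1), (4, 2), (4, 5), (4, 6), (5, 0), (5, 3), (5, 4), (5, 7), (6, 0), (6, 3), (6, 4), (6, 7), (9, 0), (9, 3), (9, 4), (9, 7), (10, 0), (10, 3), (10, 4), (10, 7), (11, 1), (11, 2), (11, 5), (11, 6), (12, 1), (12, 2), (12, 5), (12, 6), (13, 0), (13, 3), (13, 4), (13, 7), (14, 0), (14, 3), (14, 4), (14, 7)]

Answer: ........
O..OO..O
O..OO..O
.OO..OO.
.OO..OO.
O..OO..O
O..OO..O
........
........
O..OO..O
O..OO..O
.OO..OO.
.OO..OO.
O..OO..O
O..OO..O
........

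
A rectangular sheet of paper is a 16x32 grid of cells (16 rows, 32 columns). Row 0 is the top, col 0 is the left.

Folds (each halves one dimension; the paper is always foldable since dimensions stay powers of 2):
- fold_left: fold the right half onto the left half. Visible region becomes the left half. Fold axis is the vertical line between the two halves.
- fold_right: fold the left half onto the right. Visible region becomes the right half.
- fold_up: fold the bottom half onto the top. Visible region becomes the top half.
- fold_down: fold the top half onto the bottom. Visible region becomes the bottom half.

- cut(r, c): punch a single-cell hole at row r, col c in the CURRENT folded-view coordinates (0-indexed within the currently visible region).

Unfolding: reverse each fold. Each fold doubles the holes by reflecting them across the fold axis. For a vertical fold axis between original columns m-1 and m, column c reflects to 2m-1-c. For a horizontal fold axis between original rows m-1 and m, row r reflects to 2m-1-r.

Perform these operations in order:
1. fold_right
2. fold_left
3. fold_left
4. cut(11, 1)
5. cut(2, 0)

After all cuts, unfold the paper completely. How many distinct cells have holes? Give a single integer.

Op 1 fold_right: fold axis v@16; visible region now rows[0,16) x cols[16,32) = 16x16
Op 2 fold_left: fold axis v@24; visible region now rows[0,16) x cols[16,24) = 16x8
Op 3 fold_left: fold axis v@20; visible region now rows[0,16) x cols[16,20) = 16x4
Op 4 cut(11, 1): punch at orig (11,17); cuts so far [(11, 17)]; region rows[0,16) x cols[16,20) = 16x4
Op 5 cut(2, 0): punch at orig (2,16); cuts so far [(2, 16), (11, 17)]; region rows[0,16) x cols[16,20) = 16x4
Unfold 1 (reflect across v@20): 4 holes -> [(2, 16), (2, 23), (11, 17), (11, 22)]
Unfold 2 (reflect across v@24): 8 holes -> [(2, 16), (2, 23), (2, 24), (2, 31), (11, 17), (11, 22), (11, 25), (11, 30)]
Unfold 3 (reflect across v@16): 16 holes -> [(2, 0), (2, 7), (2, 8), (2, 15), (2, 16), (2, 23), (2, 24), (2, 31), (11, 1), (11, 6), (11, 9), (11, 14), (11, 17), (11, 22), (11, 25), (11, 30)]

Answer: 16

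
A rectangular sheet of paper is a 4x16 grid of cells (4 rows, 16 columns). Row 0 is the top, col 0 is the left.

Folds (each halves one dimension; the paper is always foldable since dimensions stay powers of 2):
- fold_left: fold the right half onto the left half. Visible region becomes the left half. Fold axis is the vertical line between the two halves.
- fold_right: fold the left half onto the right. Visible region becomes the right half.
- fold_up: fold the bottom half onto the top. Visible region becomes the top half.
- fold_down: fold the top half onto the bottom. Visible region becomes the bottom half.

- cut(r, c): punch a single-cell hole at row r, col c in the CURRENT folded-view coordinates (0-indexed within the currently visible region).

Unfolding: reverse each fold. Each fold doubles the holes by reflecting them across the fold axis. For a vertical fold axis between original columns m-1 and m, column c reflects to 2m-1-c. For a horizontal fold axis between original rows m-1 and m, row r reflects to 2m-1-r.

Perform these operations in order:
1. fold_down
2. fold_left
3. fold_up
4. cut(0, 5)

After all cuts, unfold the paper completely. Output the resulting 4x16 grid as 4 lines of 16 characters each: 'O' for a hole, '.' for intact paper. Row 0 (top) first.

Answer: .....O....O.....
.....O....O.....
.....O....O.....
.....O....O.....

Derivation:
Op 1 fold_down: fold axis h@2; visible region now rows[2,4) x cols[0,16) = 2x16
Op 2 fold_left: fold axis v@8; visible region now rows[2,4) x cols[0,8) = 2x8
Op 3 fold_up: fold axis h@3; visible region now rows[2,3) x cols[0,8) = 1x8
Op 4 cut(0, 5): punch at orig (2,5); cuts so far [(2, 5)]; region rows[2,3) x cols[0,8) = 1x8
Unfold 1 (reflect across h@3): 2 holes -> [(2, 5), (3, 5)]
Unfold 2 (reflect across v@8): 4 holes -> [(2, 5), (2, 10), (3, 5), (3, 10)]
Unfold 3 (reflect across h@2): 8 holes -> [(0, 5), (0, 10), (1, 5), (1, 10), (2, 5), (2, 10), (3, 5), (3, 10)]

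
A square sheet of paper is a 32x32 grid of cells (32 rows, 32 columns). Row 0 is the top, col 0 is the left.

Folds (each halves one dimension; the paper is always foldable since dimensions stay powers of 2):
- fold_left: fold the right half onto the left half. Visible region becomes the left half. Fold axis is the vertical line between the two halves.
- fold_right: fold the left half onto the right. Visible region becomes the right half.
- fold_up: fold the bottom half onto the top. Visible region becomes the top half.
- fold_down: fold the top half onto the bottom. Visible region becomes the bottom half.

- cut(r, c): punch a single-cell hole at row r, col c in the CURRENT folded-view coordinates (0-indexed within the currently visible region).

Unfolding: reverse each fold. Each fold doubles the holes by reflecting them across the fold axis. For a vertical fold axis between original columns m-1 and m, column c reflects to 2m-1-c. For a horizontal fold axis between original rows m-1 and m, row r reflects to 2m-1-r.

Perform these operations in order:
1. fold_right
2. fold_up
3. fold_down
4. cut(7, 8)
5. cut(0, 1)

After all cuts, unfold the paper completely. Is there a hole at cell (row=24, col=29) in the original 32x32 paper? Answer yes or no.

Answer: no

Derivation:
Op 1 fold_right: fold axis v@16; visible region now rows[0,32) x cols[16,32) = 32x16
Op 2 fold_up: fold axis h@16; visible region now rows[0,16) x cols[16,32) = 16x16
Op 3 fold_down: fold axis h@8; visible region now rows[8,16) x cols[16,32) = 8x16
Op 4 cut(7, 8): punch at orig (15,24); cuts so far [(15, 24)]; region rows[8,16) x cols[16,32) = 8x16
Op 5 cut(0, 1): punch at orig (8,17); cuts so far [(8, 17), (15, 24)]; region rows[8,16) x cols[16,32) = 8x16
Unfold 1 (reflect across h@8): 4 holes -> [(0, 24), (7, 17), (8, 17), (15, 24)]
Unfold 2 (reflect across h@16): 8 holes -> [(0, 24), (7, 17), (8, 17), (15, 24), (16, 24), (23, 17), (24, 17), (31, 24)]
Unfold 3 (reflect across v@16): 16 holes -> [(0, 7), (0, 24), (7, 14), (7, 17), (8, 14), (8, 17), (15, 7), (15, 24), (16, 7), (16, 24), (23, 14), (23, 17), (24, 14), (24, 17), (31, 7), (31, 24)]
Holes: [(0, 7), (0, 24), (7, 14), (7, 17), (8, 14), (8, 17), (15, 7), (15, 24), (16, 7), (16, 24), (23, 14), (23, 17), (24, 14), (24, 17), (31, 7), (31, 24)]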